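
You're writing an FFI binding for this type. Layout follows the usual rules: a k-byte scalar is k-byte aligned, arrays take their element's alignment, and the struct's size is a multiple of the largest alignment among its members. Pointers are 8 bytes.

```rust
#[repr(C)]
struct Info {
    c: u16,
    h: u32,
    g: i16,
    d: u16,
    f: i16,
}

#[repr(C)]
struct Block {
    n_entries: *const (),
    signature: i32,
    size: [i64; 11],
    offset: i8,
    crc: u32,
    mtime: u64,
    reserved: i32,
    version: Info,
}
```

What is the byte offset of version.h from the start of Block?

128

Info: c at 0 (size 2, align 2) → ends 2; pad 2 to align 4 for h; h at 4 (size 4, align 4) → ends 8; g at 8 (size 2, align 2) → ends 10; d at 10 (size 2, align 2) → ends 12; f at 12 (size 2, align 2) → ends 14; tail pad 2 to reach multiple of 4; total 16 bytes, alignment 4
n_entries at 0 (size 8, align 8) → ends 8
signature at 8 (size 4, align 4) → ends 12
pad 4 to align 8 for size
size at 16 (size 88, align 8) → ends 104
offset at 104 (size 1, align 1) → ends 105
pad 3 to align 4 for crc
crc at 108 (size 4, align 4) → ends 112
mtime at 112 (size 8, align 8) → ends 120
reserved at 120 (size 4, align 4) → ends 124
version at 124 (size 16, align 4) → ends 140
within Info: h at 4
124 + 4 = 128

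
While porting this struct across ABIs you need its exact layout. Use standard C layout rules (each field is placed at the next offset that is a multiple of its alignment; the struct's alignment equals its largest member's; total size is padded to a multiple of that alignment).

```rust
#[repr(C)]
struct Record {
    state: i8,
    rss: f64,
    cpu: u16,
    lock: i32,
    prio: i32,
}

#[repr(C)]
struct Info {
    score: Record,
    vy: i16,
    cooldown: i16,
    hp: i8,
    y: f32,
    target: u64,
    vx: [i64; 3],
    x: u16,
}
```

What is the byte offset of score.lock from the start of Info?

Record: 0..1  state  (1B, 1-aligned); 1..8  -- padding (7B); 8..16  rss  (8B, 8-aligned); 16..18  cpu  (2B, 2-aligned); 18..20  -- padding (2B); 20..24  lock  (4B, 4-aligned); 24..28  prio  (4B, 4-aligned); 28..32  -- tail padding (4B); sizeof = 32, alignof = 8
0..32  score  (32B, 8-aligned)
within Record: lock at 20
0 + 20 = 20

20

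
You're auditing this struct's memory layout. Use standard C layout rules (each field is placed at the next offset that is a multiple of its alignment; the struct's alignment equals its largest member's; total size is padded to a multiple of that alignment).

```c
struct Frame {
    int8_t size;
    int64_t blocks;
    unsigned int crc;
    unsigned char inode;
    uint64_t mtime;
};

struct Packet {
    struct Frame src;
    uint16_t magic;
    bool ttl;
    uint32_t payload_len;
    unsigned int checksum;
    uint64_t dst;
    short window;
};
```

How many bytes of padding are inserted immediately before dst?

4

Frame: 0..1  size  (1B, 1-aligned); 1..8  -- padding (7B); 8..16  blocks  (8B, 8-aligned); 16..20  crc  (4B, 4-aligned); 20..21  inode  (1B, 1-aligned); 21..24  -- padding (3B); 24..32  mtime  (8B, 8-aligned); sizeof = 32, alignof = 8
0..32  src  (32B, 8-aligned)
32..34  magic  (2B, 2-aligned)
34..35  ttl  (1B, 1-aligned)
35..36  -- padding (1B)
36..40  payload_len  (4B, 4-aligned)
40..44  checksum  (4B, 4-aligned)
44..48  -- padding (4B)
48..56  dst  (8B, 8-aligned)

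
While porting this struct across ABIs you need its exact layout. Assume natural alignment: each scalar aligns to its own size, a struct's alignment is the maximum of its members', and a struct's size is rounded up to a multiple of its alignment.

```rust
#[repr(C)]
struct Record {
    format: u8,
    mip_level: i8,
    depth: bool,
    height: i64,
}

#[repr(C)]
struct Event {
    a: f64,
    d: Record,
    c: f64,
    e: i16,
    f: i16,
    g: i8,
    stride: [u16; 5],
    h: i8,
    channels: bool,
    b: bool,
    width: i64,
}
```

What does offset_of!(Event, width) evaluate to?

Record: 0..1  format  (1B, 1-aligned); 1..2  mip_level  (1B, 1-aligned); 2..3  depth  (1B, 1-aligned); 3..8  -- padding (5B); 8..16  height  (8B, 8-aligned); sizeof = 16, alignof = 8
0..8  a  (8B, 8-aligned)
8..24  d  (16B, 8-aligned)
24..32  c  (8B, 8-aligned)
32..34  e  (2B, 2-aligned)
34..36  f  (2B, 2-aligned)
36..37  g  (1B, 1-aligned)
37..38  -- padding (1B)
38..48  stride  (10B, 2-aligned)
48..49  h  (1B, 1-aligned)
49..50  channels  (1B, 1-aligned)
50..51  b  (1B, 1-aligned)
51..56  -- padding (5B)
56..64  width  (8B, 8-aligned)

56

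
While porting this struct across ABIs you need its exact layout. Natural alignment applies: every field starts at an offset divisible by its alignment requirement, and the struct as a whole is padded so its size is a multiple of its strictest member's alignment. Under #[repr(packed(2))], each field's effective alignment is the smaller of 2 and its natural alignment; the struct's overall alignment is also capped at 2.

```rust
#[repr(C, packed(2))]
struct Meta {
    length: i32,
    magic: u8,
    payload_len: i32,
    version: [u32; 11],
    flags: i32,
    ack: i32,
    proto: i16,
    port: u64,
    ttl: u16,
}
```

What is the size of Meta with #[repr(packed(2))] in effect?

74

@0: length [4B, align 2] → 4
@4: magic [1B, align 1] → 5
+1 pad (align 2)
@6: payload_len [4B, align 2] → 10
@10: version [44B, align 2] → 54
@54: flags [4B, align 2] → 58
@58: ack [4B, align 2] → 62
@62: proto [2B, align 2] → 64
@64: port [8B, align 2] → 72
@72: ttl [2B, align 2] → 74
size 74, align 2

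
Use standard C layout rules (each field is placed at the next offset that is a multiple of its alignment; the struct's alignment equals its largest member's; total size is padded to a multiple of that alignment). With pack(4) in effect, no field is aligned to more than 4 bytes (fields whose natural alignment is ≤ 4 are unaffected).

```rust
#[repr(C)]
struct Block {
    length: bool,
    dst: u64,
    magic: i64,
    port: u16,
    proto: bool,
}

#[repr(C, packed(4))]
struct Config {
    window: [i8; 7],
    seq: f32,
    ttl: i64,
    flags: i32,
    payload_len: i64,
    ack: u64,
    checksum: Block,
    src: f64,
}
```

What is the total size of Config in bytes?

Block: @0: length [1B, align 1] → 1; +7 pad (align 8); @8: dst [8B, align 8] → 16; @16: magic [8B, align 8] → 24; @24: port [2B, align 2] → 26; @26: proto [1B, align 1] → 27; +5 tail pad (align 8); size 32, align 8
@0: window [7B, align 1] → 7
+1 pad (align 4)
@8: seq [4B, align 4] → 12
@12: ttl [8B, align 4] → 20
@20: flags [4B, align 4] → 24
@24: payload_len [8B, align 4] → 32
@32: ack [8B, align 4] → 40
@40: checksum [32B, align 4] → 72
@72: src [8B, align 4] → 80
size 80, align 4

80 bytes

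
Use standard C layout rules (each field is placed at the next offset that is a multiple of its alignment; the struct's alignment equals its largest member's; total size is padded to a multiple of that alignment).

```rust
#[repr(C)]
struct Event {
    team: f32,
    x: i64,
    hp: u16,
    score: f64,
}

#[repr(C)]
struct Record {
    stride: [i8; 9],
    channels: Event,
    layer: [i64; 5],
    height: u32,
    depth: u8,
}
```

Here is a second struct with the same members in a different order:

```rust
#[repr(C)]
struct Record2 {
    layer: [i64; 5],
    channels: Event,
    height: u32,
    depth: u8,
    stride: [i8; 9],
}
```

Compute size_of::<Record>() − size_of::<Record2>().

Event: 0..4  team  (4B, 4-aligned); 4..8  -- padding (4B); 8..16  x  (8B, 8-aligned); 16..18  hp  (2B, 2-aligned); 18..24  -- padding (6B); 24..32  score  (8B, 8-aligned); sizeof = 32, alignof = 8
0..9  stride  (9B, 1-aligned)
9..16  -- padding (7B)
16..48  channels  (32B, 8-aligned)
48..88  layer  (40B, 8-aligned)
88..92  height  (4B, 4-aligned)
92..93  depth  (1B, 1-aligned)
93..96  -- tail padding (3B)
sizeof = 96, alignof = 8
— Record2 —
0..40  layer  (40B, 8-aligned)
40..72  channels  (32B, 8-aligned)
72..76  height  (4B, 4-aligned)
76..77  depth  (1B, 1-aligned)
77..86  stride  (9B, 1-aligned)
86..88  -- tail padding (2B)
sizeof = 88, alignof = 8
96 − 88 = 8

8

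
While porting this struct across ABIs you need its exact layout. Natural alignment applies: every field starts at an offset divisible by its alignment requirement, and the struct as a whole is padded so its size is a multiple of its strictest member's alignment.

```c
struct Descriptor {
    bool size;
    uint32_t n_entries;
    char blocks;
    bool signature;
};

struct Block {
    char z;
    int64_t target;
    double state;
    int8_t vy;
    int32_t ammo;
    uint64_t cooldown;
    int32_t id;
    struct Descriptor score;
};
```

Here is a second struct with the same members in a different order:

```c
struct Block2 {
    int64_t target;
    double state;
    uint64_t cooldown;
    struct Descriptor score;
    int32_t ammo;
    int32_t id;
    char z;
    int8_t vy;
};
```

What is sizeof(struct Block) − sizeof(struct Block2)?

8

Descriptor: @0: size [1B, align 1] → 1; +3 pad (align 4); @4: n_entries [4B, align 4] → 8; @8: blocks [1B, align 1] → 9; @9: signature [1B, align 1] → 10; +2 tail pad (align 4); size 12, align 4
@0: z [1B, align 1] → 1
+7 pad (align 8)
@8: target [8B, align 8] → 16
@16: state [8B, align 8] → 24
@24: vy [1B, align 1] → 25
+3 pad (align 4)
@28: ammo [4B, align 4] → 32
@32: cooldown [8B, align 8] → 40
@40: id [4B, align 4] → 44
@44: score [12B, align 4] → 56
size 56, align 8
— Block2 —
@0: target [8B, align 8] → 8
@8: state [8B, align 8] → 16
@16: cooldown [8B, align 8] → 24
@24: score [12B, align 4] → 36
@36: ammo [4B, align 4] → 40
@40: id [4B, align 4] → 44
@44: z [1B, align 1] → 45
@45: vy [1B, align 1] → 46
+2 tail pad (align 8)
size 48, align 8
56 − 48 = 8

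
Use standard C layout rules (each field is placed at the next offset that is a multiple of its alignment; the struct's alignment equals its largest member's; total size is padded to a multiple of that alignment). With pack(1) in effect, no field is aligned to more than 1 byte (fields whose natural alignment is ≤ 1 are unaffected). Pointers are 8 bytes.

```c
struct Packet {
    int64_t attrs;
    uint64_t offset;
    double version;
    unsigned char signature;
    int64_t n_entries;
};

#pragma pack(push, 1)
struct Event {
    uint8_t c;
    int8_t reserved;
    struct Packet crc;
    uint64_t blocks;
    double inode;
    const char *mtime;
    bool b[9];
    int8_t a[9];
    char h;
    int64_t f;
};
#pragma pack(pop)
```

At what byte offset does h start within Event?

Packet: attrs at 0 (size 8, align 8) → ends 8; offset at 8 (size 8, align 8) → ends 16; version at 16 (size 8, align 8) → ends 24; signature at 24 (size 1, align 1) → ends 25; pad 7 to align 8 for n_entries; n_entries at 32 (size 8, align 8) → ends 40; total 40 bytes, alignment 8
c at 0 (size 1, align 1) → ends 1
reserved at 1 (size 1, align 1) → ends 2
crc at 2 (size 40, align 1) → ends 42
blocks at 42 (size 8, align 1) → ends 50
inode at 50 (size 8, align 1) → ends 58
mtime at 58 (size 8, align 1) → ends 66
b at 66 (size 9, align 1) → ends 75
a at 75 (size 9, align 1) → ends 84
h at 84 (size 1, align 1) → ends 85

84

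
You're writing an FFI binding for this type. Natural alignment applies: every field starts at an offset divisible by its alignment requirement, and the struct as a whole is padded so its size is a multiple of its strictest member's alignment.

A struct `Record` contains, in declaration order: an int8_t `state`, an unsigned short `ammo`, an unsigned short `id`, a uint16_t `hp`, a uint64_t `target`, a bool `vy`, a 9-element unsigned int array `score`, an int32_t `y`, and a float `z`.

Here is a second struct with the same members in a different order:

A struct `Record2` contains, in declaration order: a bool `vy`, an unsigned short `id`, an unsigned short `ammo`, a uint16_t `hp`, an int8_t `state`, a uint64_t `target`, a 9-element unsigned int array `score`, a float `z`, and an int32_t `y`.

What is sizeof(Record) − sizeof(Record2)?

-8

0..1  state  (1B, 1-aligned)
1..2  -- padding (1B)
2..4  ammo  (2B, 2-aligned)
4..6  id  (2B, 2-aligned)
6..8  hp  (2B, 2-aligned)
8..16  target  (8B, 8-aligned)
16..17  vy  (1B, 1-aligned)
17..20  -- padding (3B)
20..56  score  (36B, 4-aligned)
56..60  y  (4B, 4-aligned)
60..64  z  (4B, 4-aligned)
sizeof = 64, alignof = 8
— Record2 —
0..1  vy  (1B, 1-aligned)
1..2  -- padding (1B)
2..4  id  (2B, 2-aligned)
4..6  ammo  (2B, 2-aligned)
6..8  hp  (2B, 2-aligned)
8..9  state  (1B, 1-aligned)
9..16  -- padding (7B)
16..24  target  (8B, 8-aligned)
24..60  score  (36B, 4-aligned)
60..64  z  (4B, 4-aligned)
64..68  y  (4B, 4-aligned)
68..72  -- tail padding (4B)
sizeof = 72, alignof = 8
64 − 72 = -8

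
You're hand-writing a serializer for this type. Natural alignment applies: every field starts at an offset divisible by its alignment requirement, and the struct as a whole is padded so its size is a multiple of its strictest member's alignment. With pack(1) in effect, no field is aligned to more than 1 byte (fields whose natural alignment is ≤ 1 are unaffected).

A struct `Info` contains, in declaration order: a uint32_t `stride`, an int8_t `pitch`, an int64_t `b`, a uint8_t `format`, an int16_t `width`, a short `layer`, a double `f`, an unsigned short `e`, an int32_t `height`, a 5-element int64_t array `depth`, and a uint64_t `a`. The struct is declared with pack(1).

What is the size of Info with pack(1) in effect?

@0: stride [4B, align 1] → 4
@4: pitch [1B, align 1] → 5
@5: b [8B, align 1] → 13
@13: format [1B, align 1] → 14
@14: width [2B, align 1] → 16
@16: layer [2B, align 1] → 18
@18: f [8B, align 1] → 26
@26: e [2B, align 1] → 28
@28: height [4B, align 1] → 32
@32: depth [40B, align 1] → 72
@72: a [8B, align 1] → 80
size 80, align 1

80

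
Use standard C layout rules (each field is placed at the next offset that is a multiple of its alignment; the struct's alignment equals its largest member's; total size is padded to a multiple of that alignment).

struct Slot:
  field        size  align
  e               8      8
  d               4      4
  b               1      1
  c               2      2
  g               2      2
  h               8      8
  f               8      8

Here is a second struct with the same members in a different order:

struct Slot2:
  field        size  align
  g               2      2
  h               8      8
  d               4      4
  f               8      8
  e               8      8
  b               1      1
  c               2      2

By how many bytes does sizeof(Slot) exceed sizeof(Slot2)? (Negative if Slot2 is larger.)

-8

e at 0 (size 8, align 8) → ends 8
d at 8 (size 4, align 4) → ends 12
b at 12 (size 1, align 1) → ends 13
pad 1 to align 2 for c
c at 14 (size 2, align 2) → ends 16
g at 16 (size 2, align 2) → ends 18
pad 6 to align 8 for h
h at 24 (size 8, align 8) → ends 32
f at 32 (size 8, align 8) → ends 40
total 40 bytes, alignment 8
— Slot2 —
g at 0 (size 2, align 2) → ends 2
pad 6 to align 8 for h
h at 8 (size 8, align 8) → ends 16
d at 16 (size 4, align 4) → ends 20
pad 4 to align 8 for f
f at 24 (size 8, align 8) → ends 32
e at 32 (size 8, align 8) → ends 40
b at 40 (size 1, align 1) → ends 41
pad 1 to align 2 for c
c at 42 (size 2, align 2) → ends 44
tail pad 4 to reach multiple of 8
total 48 bytes, alignment 8
40 − 48 = -8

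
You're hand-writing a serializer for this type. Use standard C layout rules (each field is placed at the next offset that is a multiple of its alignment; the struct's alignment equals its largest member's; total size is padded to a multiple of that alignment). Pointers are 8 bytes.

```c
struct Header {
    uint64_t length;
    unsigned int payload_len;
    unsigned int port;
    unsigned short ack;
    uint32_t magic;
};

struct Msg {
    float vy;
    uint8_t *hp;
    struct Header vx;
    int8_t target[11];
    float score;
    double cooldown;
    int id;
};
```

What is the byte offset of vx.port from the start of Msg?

Header: length at 0 (size 8, align 8) → ends 8; payload_len at 8 (size 4, align 4) → ends 12; port at 12 (size 4, align 4) → ends 16; ack at 16 (size 2, align 2) → ends 18; pad 2 to align 4 for magic; magic at 20 (size 4, align 4) → ends 24; total 24 bytes, alignment 8
vy at 0 (size 4, align 4) → ends 4
pad 4 to align 8 for hp
hp at 8 (size 8, align 8) → ends 16
vx at 16 (size 24, align 8) → ends 40
within Header: port at 12
16 + 12 = 28

28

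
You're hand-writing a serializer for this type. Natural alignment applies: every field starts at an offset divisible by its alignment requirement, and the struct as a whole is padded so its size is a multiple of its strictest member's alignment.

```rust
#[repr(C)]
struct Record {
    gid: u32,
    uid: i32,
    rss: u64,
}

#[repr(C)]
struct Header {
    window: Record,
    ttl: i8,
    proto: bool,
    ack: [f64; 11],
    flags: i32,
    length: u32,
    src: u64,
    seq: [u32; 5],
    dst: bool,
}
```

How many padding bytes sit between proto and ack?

6

Record: @0: gid [4B, align 4] → 4; @4: uid [4B, align 4] → 8; @8: rss [8B, align 8] → 16; size 16, align 8
@0: window [16B, align 8] → 16
@16: ttl [1B, align 1] → 17
@17: proto [1B, align 1] → 18
+6 pad (align 8)
@24: ack [88B, align 8] → 112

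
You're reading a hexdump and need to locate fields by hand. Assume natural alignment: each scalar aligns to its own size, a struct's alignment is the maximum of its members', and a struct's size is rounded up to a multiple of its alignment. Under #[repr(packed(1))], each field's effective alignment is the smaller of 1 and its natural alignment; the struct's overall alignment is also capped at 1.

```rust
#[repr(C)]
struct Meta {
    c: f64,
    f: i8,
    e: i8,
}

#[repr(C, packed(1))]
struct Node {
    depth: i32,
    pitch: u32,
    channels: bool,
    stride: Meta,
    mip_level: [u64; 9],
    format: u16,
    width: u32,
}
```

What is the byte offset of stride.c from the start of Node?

9

Meta: c at 0 (size 8, align 8) → ends 8; f at 8 (size 1, align 1) → ends 9; e at 9 (size 1, align 1) → ends 10; tail pad 6 to reach multiple of 8; total 16 bytes, alignment 8
depth at 0 (size 4, align 1) → ends 4
pitch at 4 (size 4, align 1) → ends 8
channels at 8 (size 1, align 1) → ends 9
stride at 9 (size 16, align 1) → ends 25
within Meta: c at 0
9 + 0 = 9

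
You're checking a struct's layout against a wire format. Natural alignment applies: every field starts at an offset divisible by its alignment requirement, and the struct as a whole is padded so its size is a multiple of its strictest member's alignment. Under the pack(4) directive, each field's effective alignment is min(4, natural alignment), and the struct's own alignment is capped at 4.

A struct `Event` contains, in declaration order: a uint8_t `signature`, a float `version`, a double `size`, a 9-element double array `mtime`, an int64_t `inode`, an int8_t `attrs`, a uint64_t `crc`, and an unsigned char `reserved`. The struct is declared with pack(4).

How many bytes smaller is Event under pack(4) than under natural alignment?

natural layout:
  0..1  signature  (1B, 1-aligned)
  1..4  -- padding (3B)
  4..8  version  (4B, 4-aligned)
  8..16  size  (8B, 8-aligned)
  16..88  mtime  (72B, 8-aligned)
  88..96  inode  (8B, 8-aligned)
  96..97  attrs  (1B, 1-aligned)
  97..104  -- padding (7B)
  104..112  crc  (8B, 8-aligned)
  112..113  reserved  (1B, 1-aligned)
  113..120  -- tail padding (7B)
  sizeof = 120, alignof = 8
packed(4) layout:
  0..1  signature  (1B, 1-aligned)
  1..4  -- padding (3B)
  4..8  version  (4B, 4-aligned)
  8..16  size  (8B, 4-aligned)
  16..88  mtime  (72B, 4-aligned)
  88..96  inode  (8B, 4-aligned)
  96..97  attrs  (1B, 1-aligned)
  97..100  -- padding (3B)
  100..108  crc  (8B, 4-aligned)
  108..109  reserved  (1B, 1-aligned)
  109..112  -- tail padding (3B)
  sizeof = 112, alignof = 4
120 − 112 = 8

8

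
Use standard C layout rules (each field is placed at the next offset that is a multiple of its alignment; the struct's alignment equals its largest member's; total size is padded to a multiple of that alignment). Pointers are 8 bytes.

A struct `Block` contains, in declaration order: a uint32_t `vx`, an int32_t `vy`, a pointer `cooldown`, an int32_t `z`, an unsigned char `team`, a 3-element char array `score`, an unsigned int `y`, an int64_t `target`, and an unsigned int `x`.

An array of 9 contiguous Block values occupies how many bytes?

vx at 0 (size 4, align 4) → ends 4
vy at 4 (size 4, align 4) → ends 8
cooldown at 8 (size 8, align 8) → ends 16
z at 16 (size 4, align 4) → ends 20
team at 20 (size 1, align 1) → ends 21
score at 21 (size 3, align 1) → ends 24
y at 24 (size 4, align 4) → ends 28
pad 4 to align 8 for target
target at 32 (size 8, align 8) → ends 40
x at 40 (size 4, align 4) → ends 44
tail pad 4 to reach multiple of 8
total 48 bytes, alignment 8
array of 9: 9 × 48 = 432

432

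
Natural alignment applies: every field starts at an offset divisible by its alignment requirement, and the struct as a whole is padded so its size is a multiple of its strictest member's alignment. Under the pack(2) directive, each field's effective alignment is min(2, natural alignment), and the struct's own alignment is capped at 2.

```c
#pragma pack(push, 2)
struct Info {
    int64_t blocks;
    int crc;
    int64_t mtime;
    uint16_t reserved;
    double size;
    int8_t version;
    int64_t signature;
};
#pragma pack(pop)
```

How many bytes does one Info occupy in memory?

40 bytes

@0: blocks [8B, align 2] → 8
@8: crc [4B, align 2] → 12
@12: mtime [8B, align 2] → 20
@20: reserved [2B, align 2] → 22
@22: size [8B, align 2] → 30
@30: version [1B, align 1] → 31
+1 pad (align 2)
@32: signature [8B, align 2] → 40
size 40, align 2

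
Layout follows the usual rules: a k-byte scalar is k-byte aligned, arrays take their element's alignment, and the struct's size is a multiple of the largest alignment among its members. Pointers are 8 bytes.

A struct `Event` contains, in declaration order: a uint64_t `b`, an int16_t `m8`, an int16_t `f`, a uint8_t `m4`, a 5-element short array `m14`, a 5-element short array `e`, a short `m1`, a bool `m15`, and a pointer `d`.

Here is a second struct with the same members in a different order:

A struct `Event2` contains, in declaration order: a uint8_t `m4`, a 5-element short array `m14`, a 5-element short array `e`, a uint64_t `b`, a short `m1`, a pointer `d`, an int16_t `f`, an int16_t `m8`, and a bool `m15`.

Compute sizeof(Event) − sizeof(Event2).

-8

0..8  b  (8B, 8-aligned)
8..10  m8  (2B, 2-aligned)
10..12  f  (2B, 2-aligned)
12..13  m4  (1B, 1-aligned)
13..14  -- padding (1B)
14..24  m14  (10B, 2-aligned)
24..34  e  (10B, 2-aligned)
34..36  m1  (2B, 2-aligned)
36..37  m15  (1B, 1-aligned)
37..40  -- padding (3B)
40..48  d  (8B, 8-aligned)
sizeof = 48, alignof = 8
— Event2 —
0..1  m4  (1B, 1-aligned)
1..2  -- padding (1B)
2..12  m14  (10B, 2-aligned)
12..22  e  (10B, 2-aligned)
22..24  -- padding (2B)
24..32  b  (8B, 8-aligned)
32..34  m1  (2B, 2-aligned)
34..40  -- padding (6B)
40..48  d  (8B, 8-aligned)
48..50  f  (2B, 2-aligned)
50..52  m8  (2B, 2-aligned)
52..53  m15  (1B, 1-aligned)
53..56  -- tail padding (3B)
sizeof = 56, alignof = 8
48 − 56 = -8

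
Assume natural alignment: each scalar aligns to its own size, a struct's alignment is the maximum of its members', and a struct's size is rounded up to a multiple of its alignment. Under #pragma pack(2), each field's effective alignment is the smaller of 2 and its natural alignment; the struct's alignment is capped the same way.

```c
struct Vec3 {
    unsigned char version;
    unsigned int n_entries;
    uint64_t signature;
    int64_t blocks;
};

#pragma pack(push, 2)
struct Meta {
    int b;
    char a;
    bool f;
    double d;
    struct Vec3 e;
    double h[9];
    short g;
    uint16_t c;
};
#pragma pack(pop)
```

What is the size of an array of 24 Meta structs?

2736

Vec3: @0: version [1B, align 1] → 1; +3 pad (align 4); @4: n_entries [4B, align 4] → 8; @8: signature [8B, align 8] → 16; @16: blocks [8B, align 8] → 24; size 24, align 8
@0: b [4B, align 2] → 4
@4: a [1B, align 1] → 5
@5: f [1B, align 1] → 6
@6: d [8B, align 2] → 14
@14: e [24B, align 2] → 38
@38: h [72B, align 2] → 110
@110: g [2B, align 2] → 112
@112: c [2B, align 2] → 114
size 114, align 2
array of 24: 24 × 114 = 2736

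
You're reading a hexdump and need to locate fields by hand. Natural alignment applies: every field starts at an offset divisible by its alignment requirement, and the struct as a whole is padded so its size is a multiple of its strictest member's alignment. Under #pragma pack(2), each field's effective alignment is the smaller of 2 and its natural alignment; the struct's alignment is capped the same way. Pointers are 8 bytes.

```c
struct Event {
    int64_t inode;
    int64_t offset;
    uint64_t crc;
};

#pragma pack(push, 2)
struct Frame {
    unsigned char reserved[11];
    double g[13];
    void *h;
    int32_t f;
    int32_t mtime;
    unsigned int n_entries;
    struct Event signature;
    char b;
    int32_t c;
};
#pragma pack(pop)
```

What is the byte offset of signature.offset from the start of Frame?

Event: inode at 0 (size 8, align 8) → ends 8; offset at 8 (size 8, align 8) → ends 16; crc at 16 (size 8, align 8) → ends 24; total 24 bytes, alignment 8
reserved at 0 (size 11, align 1) → ends 11
pad 1 to align 2 for g
g at 12 (size 104, align 2) → ends 116
h at 116 (size 8, align 2) → ends 124
f at 124 (size 4, align 2) → ends 128
mtime at 128 (size 4, align 2) → ends 132
n_entries at 132 (size 4, align 2) → ends 136
signature at 136 (size 24, align 2) → ends 160
within Event: offset at 8
136 + 8 = 144

144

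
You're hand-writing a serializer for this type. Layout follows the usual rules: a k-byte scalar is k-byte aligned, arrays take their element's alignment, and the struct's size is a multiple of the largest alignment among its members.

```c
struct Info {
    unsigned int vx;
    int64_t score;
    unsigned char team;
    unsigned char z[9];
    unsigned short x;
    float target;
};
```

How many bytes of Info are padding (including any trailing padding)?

0..4  vx  (4B, 4-aligned)
4..8  -- padding (4B)
8..16  score  (8B, 8-aligned)
16..17  team  (1B, 1-aligned)
17..26  z  (9B, 1-aligned)
26..28  x  (2B, 2-aligned)
28..32  target  (4B, 4-aligned)
sizeof = 32, alignof = 8
data bytes 28, size 32 → padding 4

4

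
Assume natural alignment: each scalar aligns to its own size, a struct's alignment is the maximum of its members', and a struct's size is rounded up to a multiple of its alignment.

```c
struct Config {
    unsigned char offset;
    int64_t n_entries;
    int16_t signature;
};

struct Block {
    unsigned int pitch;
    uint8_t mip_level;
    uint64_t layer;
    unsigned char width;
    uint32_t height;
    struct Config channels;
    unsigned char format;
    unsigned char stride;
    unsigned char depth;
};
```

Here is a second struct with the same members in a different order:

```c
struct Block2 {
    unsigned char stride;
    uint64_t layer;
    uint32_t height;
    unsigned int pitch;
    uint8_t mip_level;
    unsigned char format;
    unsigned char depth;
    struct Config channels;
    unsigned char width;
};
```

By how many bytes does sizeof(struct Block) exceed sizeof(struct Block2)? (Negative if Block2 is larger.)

Config: 0..1  offset  (1B, 1-aligned); 1..8  -- padding (7B); 8..16  n_entries  (8B, 8-aligned); 16..18  signature  (2B, 2-aligned); 18..24  -- tail padding (6B); sizeof = 24, alignof = 8
0..4  pitch  (4B, 4-aligned)
4..5  mip_level  (1B, 1-aligned)
5..8  -- padding (3B)
8..16  layer  (8B, 8-aligned)
16..17  width  (1B, 1-aligned)
17..20  -- padding (3B)
20..24  height  (4B, 4-aligned)
24..48  channels  (24B, 8-aligned)
48..49  format  (1B, 1-aligned)
49..50  stride  (1B, 1-aligned)
50..51  depth  (1B, 1-aligned)
51..56  -- tail padding (5B)
sizeof = 56, alignof = 8
— Block2 —
0..1  stride  (1B, 1-aligned)
1..8  -- padding (7B)
8..16  layer  (8B, 8-aligned)
16..20  height  (4B, 4-aligned)
20..24  pitch  (4B, 4-aligned)
24..25  mip_level  (1B, 1-aligned)
25..26  format  (1B, 1-aligned)
26..27  depth  (1B, 1-aligned)
27..32  -- padding (5B)
32..56  channels  (24B, 8-aligned)
56..57  width  (1B, 1-aligned)
57..64  -- tail padding (7B)
sizeof = 64, alignof = 8
56 − 64 = -8

-8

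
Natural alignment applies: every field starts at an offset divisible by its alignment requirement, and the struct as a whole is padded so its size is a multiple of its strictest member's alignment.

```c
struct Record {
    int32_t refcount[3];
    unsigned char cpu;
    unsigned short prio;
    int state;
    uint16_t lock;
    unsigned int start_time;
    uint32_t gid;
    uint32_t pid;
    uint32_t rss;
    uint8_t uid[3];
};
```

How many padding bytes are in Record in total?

0..12  refcount  (12B, 4-aligned)
12..13  cpu  (1B, 1-aligned)
13..14  -- padding (1B)
14..16  prio  (2B, 2-aligned)
16..20  state  (4B, 4-aligned)
20..22  lock  (2B, 2-aligned)
22..24  -- padding (2B)
24..28  start_time  (4B, 4-aligned)
28..32  gid  (4B, 4-aligned)
32..36  pid  (4B, 4-aligned)
36..40  rss  (4B, 4-aligned)
40..43  uid  (3B, 1-aligned)
43..44  -- tail padding (1B)
sizeof = 44, alignof = 4
data bytes 40, size 44 → padding 4

4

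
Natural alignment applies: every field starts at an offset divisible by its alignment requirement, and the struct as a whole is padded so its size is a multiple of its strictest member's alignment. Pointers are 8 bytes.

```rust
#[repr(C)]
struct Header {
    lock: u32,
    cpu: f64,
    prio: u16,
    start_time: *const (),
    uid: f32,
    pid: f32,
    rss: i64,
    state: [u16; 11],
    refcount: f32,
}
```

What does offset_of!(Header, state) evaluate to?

48

0..4  lock  (4B, 4-aligned)
4..8  -- padding (4B)
8..16  cpu  (8B, 8-aligned)
16..18  prio  (2B, 2-aligned)
18..24  -- padding (6B)
24..32  start_time  (8B, 8-aligned)
32..36  uid  (4B, 4-aligned)
36..40  pid  (4B, 4-aligned)
40..48  rss  (8B, 8-aligned)
48..70  state  (22B, 2-aligned)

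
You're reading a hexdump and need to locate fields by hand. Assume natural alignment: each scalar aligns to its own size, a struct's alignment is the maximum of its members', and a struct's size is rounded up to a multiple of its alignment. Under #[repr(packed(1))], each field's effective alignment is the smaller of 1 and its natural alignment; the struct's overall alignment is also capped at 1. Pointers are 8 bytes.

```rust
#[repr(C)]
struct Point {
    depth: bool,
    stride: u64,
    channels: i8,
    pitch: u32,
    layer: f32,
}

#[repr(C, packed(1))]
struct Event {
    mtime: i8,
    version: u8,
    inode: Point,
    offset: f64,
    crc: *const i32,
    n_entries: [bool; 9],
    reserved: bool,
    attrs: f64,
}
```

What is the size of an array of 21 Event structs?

1428

Point: depth at 0 (size 1, align 1) → ends 1; pad 7 to align 8 for stride; stride at 8 (size 8, align 8) → ends 16; channels at 16 (size 1, align 1) → ends 17; pad 3 to align 4 for pitch; pitch at 20 (size 4, align 4) → ends 24; layer at 24 (size 4, align 4) → ends 28; tail pad 4 to reach multiple of 8; total 32 bytes, alignment 8
mtime at 0 (size 1, align 1) → ends 1
version at 1 (size 1, align 1) → ends 2
inode at 2 (size 32, align 1) → ends 34
offset at 34 (size 8, align 1) → ends 42
crc at 42 (size 8, align 1) → ends 50
n_entries at 50 (size 9, align 1) → ends 59
reserved at 59 (size 1, align 1) → ends 60
attrs at 60 (size 8, align 1) → ends 68
total 68 bytes, alignment 1
array of 21: 21 × 68 = 1428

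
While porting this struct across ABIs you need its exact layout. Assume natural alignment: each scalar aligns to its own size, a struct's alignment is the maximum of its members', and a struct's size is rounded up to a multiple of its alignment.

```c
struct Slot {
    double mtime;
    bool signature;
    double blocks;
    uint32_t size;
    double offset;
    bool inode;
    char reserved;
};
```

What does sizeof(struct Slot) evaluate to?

48 bytes

@0: mtime [8B, align 8] → 8
@8: signature [1B, align 1] → 9
+7 pad (align 8)
@16: blocks [8B, align 8] → 24
@24: size [4B, align 4] → 28
+4 pad (align 8)
@32: offset [8B, align 8] → 40
@40: inode [1B, align 1] → 41
@41: reserved [1B, align 1] → 42
+6 tail pad (align 8)
size 48, align 8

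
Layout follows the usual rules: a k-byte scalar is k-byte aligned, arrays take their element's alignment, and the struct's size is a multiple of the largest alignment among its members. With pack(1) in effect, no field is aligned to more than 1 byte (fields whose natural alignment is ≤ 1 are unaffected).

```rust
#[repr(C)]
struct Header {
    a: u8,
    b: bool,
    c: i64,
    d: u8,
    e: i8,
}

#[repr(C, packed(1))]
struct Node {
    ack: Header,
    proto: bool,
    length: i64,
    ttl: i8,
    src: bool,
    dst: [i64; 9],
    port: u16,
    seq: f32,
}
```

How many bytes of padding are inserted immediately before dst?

0

Header: a at 0 (size 1, align 1) → ends 1; b at 1 (size 1, align 1) → ends 2; pad 6 to align 8 for c; c at 8 (size 8, align 8) → ends 16; d at 16 (size 1, align 1) → ends 17; e at 17 (size 1, align 1) → ends 18; tail pad 6 to reach multiple of 8; total 24 bytes, alignment 8
ack at 0 (size 24, align 1) → ends 24
proto at 24 (size 1, align 1) → ends 25
length at 25 (size 8, align 1) → ends 33
ttl at 33 (size 1, align 1) → ends 34
src at 34 (size 1, align 1) → ends 35
dst at 35 (size 72, align 1) → ends 107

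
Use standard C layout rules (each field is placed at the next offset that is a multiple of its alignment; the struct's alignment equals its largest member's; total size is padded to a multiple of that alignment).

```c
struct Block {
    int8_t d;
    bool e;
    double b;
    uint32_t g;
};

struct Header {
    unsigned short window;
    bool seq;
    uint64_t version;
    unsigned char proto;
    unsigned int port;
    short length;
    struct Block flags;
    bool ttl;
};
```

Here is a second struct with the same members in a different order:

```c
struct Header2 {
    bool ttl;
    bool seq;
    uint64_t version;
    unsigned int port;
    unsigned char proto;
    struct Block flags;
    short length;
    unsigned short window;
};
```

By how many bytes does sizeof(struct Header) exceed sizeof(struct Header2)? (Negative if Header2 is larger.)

Block: 0..1  d  (1B, 1-aligned); 1..2  e  (1B, 1-aligned); 2..8  -- padding (6B); 8..16  b  (8B, 8-aligned); 16..20  g  (4B, 4-aligned); 20..24  -- tail padding (4B); sizeof = 24, alignof = 8
0..2  window  (2B, 2-aligned)
2..3  seq  (1B, 1-aligned)
3..8  -- padding (5B)
8..16  version  (8B, 8-aligned)
16..17  proto  (1B, 1-aligned)
17..20  -- padding (3B)
20..24  port  (4B, 4-aligned)
24..26  length  (2B, 2-aligned)
26..32  -- padding (6B)
32..56  flags  (24B, 8-aligned)
56..57  ttl  (1B, 1-aligned)
57..64  -- tail padding (7B)
sizeof = 64, alignof = 8
— Header2 —
0..1  ttl  (1B, 1-aligned)
1..2  seq  (1B, 1-aligned)
2..8  -- padding (6B)
8..16  version  (8B, 8-aligned)
16..20  port  (4B, 4-aligned)
20..21  proto  (1B, 1-aligned)
21..24  -- padding (3B)
24..48  flags  (24B, 8-aligned)
48..50  length  (2B, 2-aligned)
50..52  window  (2B, 2-aligned)
52..56  -- tail padding (4B)
sizeof = 56, alignof = 8
64 − 56 = 8

8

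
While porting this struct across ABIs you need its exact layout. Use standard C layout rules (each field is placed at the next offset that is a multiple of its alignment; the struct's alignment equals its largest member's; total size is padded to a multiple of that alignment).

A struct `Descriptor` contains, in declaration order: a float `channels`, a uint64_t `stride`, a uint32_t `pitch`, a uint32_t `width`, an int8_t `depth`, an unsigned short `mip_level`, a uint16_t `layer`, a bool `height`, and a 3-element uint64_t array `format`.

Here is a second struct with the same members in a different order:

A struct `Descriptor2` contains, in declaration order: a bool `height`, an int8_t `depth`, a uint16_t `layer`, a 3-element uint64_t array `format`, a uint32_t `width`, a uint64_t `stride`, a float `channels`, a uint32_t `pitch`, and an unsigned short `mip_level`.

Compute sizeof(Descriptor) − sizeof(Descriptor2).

channels at 0 (size 4, align 4) → ends 4
pad 4 to align 8 for stride
stride at 8 (size 8, align 8) → ends 16
pitch at 16 (size 4, align 4) → ends 20
width at 20 (size 4, align 4) → ends 24
depth at 24 (size 1, align 1) → ends 25
pad 1 to align 2 for mip_level
mip_level at 26 (size 2, align 2) → ends 28
layer at 28 (size 2, align 2) → ends 30
height at 30 (size 1, align 1) → ends 31
pad 1 to align 8 for format
format at 32 (size 24, align 8) → ends 56
total 56 bytes, alignment 8
— Descriptor2 —
height at 0 (size 1, align 1) → ends 1
depth at 1 (size 1, align 1) → ends 2
layer at 2 (size 2, align 2) → ends 4
pad 4 to align 8 for format
format at 8 (size 24, align 8) → ends 32
width at 32 (size 4, align 4) → ends 36
pad 4 to align 8 for stride
stride at 40 (size 8, align 8) → ends 48
channels at 48 (size 4, align 4) → ends 52
pitch at 52 (size 4, align 4) → ends 56
mip_level at 56 (size 2, align 2) → ends 58
tail pad 6 to reach multiple of 8
total 64 bytes, alignment 8
56 − 64 = -8

-8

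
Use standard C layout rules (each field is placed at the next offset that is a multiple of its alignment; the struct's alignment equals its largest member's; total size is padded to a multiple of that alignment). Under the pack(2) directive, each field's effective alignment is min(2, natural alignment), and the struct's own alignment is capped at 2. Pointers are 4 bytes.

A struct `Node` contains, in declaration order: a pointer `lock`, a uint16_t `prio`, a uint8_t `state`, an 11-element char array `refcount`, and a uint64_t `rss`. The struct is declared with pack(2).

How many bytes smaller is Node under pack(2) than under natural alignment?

6

natural layout:
  @0: lock [4B, align 4] → 4
  @4: prio [2B, align 2] → 6
  @6: state [1B, align 1] → 7
  @7: refcount [11B, align 1] → 18
  +6 pad (align 8)
  @24: rss [8B, align 8] → 32
  size 32, align 8
packed(2) layout:
  @0: lock [4B, align 2] → 4
  @4: prio [2B, align 2] → 6
  @6: state [1B, align 1] → 7
  @7: refcount [11B, align 1] → 18
  @18: rss [8B, align 2] → 26
  size 26, align 2
32 − 26 = 6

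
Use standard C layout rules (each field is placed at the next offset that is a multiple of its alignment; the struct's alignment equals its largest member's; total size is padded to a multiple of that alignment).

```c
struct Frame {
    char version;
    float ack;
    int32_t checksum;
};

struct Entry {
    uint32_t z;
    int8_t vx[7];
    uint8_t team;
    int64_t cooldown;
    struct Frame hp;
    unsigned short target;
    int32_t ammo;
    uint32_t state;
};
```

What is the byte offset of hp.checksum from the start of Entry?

Frame: 0..1  version  (1B, 1-aligned); 1..4  -- padding (3B); 4..8  ack  (4B, 4-aligned); 8..12  checksum  (4B, 4-aligned); sizeof = 12, alignof = 4
0..4  z  (4B, 4-aligned)
4..11  vx  (7B, 1-aligned)
11..12  team  (1B, 1-aligned)
12..16  -- padding (4B)
16..24  cooldown  (8B, 8-aligned)
24..36  hp  (12B, 4-aligned)
within Frame: checksum at 8
24 + 8 = 32

32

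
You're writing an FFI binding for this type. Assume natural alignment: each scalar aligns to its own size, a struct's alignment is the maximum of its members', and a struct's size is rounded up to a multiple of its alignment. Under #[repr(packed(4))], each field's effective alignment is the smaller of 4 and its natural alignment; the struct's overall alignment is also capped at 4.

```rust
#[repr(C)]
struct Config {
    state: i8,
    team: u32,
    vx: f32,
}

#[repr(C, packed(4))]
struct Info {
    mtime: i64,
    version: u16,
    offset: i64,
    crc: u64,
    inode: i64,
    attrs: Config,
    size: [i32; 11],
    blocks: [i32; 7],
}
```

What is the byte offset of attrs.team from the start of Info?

40

Config: 0..1  state  (1B, 1-aligned); 1..4  -- padding (3B); 4..8  team  (4B, 4-aligned); 8..12  vx  (4B, 4-aligned); sizeof = 12, alignof = 4
0..8  mtime  (8B, 4-aligned)
8..10  version  (2B, 2-aligned)
10..12  -- padding (2B)
12..20  offset  (8B, 4-aligned)
20..28  crc  (8B, 4-aligned)
28..36  inode  (8B, 4-aligned)
36..48  attrs  (12B, 4-aligned)
within Config: team at 4
36 + 4 = 40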